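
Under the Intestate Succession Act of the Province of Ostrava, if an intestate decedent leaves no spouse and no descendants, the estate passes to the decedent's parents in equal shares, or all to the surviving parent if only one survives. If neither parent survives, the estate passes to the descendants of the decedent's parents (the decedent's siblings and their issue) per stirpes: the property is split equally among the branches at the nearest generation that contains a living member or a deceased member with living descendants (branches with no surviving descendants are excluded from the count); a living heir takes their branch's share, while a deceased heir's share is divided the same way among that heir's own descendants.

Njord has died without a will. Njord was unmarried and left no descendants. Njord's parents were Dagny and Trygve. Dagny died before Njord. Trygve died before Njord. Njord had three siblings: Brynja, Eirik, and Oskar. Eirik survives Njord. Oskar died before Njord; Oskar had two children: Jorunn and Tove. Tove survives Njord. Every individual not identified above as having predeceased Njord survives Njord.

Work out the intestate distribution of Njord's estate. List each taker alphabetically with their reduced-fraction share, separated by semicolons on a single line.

Neither parent survives and there are no descendants, so the estate passes to Njord's siblings and their issue per stirpes.
The estate is divided into 3 equal shares of 1/3 among Brynja, Eirik, Oskar.
Brynja is living and takes 1/3.
Eirik is living and takes 1/3.
Oskar predeceased; the 1/3 allotted to Oskar's branch passes to Oskar's issue by representation.
The 1/3 is divided into 2 equal shares of 1/6 among Jorunn, Tove.
Jorunn is living and takes 1/6.
Tove is living and takes 1/6.

Brynja 1/3; Eirik 1/3; Jorunn 1/6; Tove 1/6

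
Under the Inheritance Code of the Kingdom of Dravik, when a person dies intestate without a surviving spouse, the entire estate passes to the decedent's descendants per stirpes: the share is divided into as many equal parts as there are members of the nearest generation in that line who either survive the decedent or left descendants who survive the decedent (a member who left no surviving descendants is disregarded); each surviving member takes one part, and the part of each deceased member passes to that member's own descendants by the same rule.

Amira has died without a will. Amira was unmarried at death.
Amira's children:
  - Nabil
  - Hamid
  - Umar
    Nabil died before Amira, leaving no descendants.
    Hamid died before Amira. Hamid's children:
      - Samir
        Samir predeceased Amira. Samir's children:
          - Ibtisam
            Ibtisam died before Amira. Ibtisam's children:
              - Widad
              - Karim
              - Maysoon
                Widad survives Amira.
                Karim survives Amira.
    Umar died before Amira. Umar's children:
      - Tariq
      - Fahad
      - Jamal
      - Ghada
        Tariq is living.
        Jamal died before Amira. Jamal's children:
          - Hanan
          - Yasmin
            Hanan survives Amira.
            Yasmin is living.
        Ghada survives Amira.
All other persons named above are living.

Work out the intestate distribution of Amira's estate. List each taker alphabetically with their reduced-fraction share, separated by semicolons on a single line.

Fahad 1/8; Ghada 1/8; Hanan 1/16; Karim 1/6; Maysoon 1/6; Tariq 1/8; Widad 1/6; Yasmin 1/16

There is no surviving spouse, so the entire estate passes to Amira's descendants per stirpes.
Nabil left no surviving issue, so that branch lapses and is disregarded.
The estate is divided into 2 equal shares of 1/2 among Hamid, Umar.
Hamid predeceased; the 1/2 allotted to Hamid's branch passes to Hamid's issue by representation.
Samir's line is the sole branch at this level, so the full 1/2 passes to Samir's issue by representation.
Ibtisam's line is the sole branch at this level, so the full 1/2 passes to Ibtisam's issue by representation.
The 1/2 is divided into 3 equal shares of 1/6 among Widad, Karim, Maysoon.
Widad is living and takes 1/6.
Karim is living and takes 1/6.
Maysoon is living and takes 1/6.
Umar predeceased; the 1/2 allotted to Umar's branch passes to Umar's issue by representation.
The 1/2 is divided into 4 equal shares of 1/8 among Tariq, Fahad, Jamal, Ghada.
Tariq is living and takes 1/8.
Fahad is living and takes 1/8.
Jamal predeceased; the 1/8 allotted to Jamal's branch passes to Jamal's issue by representation.
The 1/8 is divided into 2 equal shares of 1/16 among Hanan, Yasmin.
Hanan is living and takes 1/16.
Yasmin is living and takes 1/16.
Ghada is living and takes 1/8.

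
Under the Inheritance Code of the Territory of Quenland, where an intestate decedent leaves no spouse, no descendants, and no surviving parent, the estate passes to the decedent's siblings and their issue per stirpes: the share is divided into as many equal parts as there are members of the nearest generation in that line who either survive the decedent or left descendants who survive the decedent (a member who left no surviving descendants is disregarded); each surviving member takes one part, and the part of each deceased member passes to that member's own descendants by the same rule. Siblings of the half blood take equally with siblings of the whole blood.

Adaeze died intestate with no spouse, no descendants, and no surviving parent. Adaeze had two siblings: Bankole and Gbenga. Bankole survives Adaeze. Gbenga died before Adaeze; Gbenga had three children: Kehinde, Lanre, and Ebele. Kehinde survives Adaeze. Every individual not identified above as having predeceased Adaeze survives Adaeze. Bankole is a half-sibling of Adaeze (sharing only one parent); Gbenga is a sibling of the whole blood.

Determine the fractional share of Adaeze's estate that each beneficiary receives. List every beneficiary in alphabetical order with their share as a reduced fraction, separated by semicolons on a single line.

Bankole 1/2; Ebele 1/6; Kehinde 1/6; Lanre 1/6

No spouse, descendants, or parent survives, so the estate passes to Adaeze's siblings per stirpes.
Half-blood and whole-blood siblings take equally under the stated rule.
The estate is divided into 2 equal shares of 1/2 among Bankole, Gbenga.
Bankole is living and takes 1/2.
Gbenga predeceased; the 1/2 allotted to Gbenga's branch passes to Gbenga's issue by representation.
The 1/2 is divided into 3 equal shares of 1/6 among Kehinde, Lanre, Ebele.
Kehinde is living and takes 1/6.
Lanre is living and takes 1/6.
Ebele is living and takes 1/6.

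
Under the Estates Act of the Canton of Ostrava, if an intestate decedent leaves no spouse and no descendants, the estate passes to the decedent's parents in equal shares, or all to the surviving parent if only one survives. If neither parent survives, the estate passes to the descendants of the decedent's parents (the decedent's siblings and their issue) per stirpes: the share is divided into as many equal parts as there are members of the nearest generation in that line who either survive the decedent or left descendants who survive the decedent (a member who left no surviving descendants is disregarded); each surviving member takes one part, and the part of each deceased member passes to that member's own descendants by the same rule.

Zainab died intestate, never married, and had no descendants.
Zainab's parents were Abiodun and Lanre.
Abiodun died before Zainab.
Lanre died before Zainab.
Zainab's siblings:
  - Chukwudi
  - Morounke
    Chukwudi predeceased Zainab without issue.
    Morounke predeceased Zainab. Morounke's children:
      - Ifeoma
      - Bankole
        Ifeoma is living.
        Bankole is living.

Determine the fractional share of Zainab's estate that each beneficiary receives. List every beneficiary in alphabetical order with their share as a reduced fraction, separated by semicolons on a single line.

Neither parent survives and there are no descendants, so the estate passes to Zainab's siblings and their issue per stirpes.
Chukwudi left no surviving issue, so that branch lapses and is disregarded.
Morounke's line is the sole branch at this level, so the full 1 passes to Morounke's issue by representation.
The estate is divided into 2 equal shares of 1/2 among Ifeoma, Bankole.
Ifeoma is living and takes 1/2.
Bankole is living and takes 1/2.

Bankole 1/2; Ifeoma 1/2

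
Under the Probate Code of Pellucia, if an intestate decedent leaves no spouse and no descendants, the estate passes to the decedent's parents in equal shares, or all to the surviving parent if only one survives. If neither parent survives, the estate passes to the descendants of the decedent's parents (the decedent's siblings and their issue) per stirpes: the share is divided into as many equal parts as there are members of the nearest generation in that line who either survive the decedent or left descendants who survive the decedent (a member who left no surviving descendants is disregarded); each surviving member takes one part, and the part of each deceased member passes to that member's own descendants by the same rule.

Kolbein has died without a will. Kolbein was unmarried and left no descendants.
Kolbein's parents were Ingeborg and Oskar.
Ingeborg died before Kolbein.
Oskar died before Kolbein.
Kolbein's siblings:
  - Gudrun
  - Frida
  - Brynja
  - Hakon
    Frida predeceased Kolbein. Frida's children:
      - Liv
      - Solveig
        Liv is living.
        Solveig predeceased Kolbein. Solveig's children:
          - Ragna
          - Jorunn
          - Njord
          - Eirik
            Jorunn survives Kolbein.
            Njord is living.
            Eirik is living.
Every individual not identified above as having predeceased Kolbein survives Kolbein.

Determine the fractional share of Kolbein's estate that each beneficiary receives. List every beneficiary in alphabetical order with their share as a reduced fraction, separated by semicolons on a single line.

Brynja 1/4; Eirik 1/32; Gudrun 1/4; Hakon 1/4; Jorunn 1/32; Liv 1/8; Njord 1/32; Ragna 1/32

Neither parent survives and there are no descendants, so the estate passes to Kolbein's siblings and their issue per stirpes.
The estate is divided into 4 equal shares of 1/4 among Gudrun, Frida, Brynja, Hakon.
Gudrun is living and takes 1/4.
Frida predeceased; the 1/4 allotted to Frida's branch passes to Frida's issue by representation.
The 1/4 is divided into 2 equal shares of 1/8 among Liv, Solveig.
Liv is living and takes 1/8.
Solveig predeceased; the 1/8 allotted to Solveig's branch passes to Solveig's issue by representation.
The 1/8 is divided into 4 equal shares of 1/32 among Ragna, Jorunn, Njord, Eirik.
Ragna is living and takes 1/32.
Jorunn is living and takes 1/32.
Njord is living and takes 1/32.
Eirik is living and takes 1/32.
Brynja is living and takes 1/4.
Hakon is living and takes 1/4.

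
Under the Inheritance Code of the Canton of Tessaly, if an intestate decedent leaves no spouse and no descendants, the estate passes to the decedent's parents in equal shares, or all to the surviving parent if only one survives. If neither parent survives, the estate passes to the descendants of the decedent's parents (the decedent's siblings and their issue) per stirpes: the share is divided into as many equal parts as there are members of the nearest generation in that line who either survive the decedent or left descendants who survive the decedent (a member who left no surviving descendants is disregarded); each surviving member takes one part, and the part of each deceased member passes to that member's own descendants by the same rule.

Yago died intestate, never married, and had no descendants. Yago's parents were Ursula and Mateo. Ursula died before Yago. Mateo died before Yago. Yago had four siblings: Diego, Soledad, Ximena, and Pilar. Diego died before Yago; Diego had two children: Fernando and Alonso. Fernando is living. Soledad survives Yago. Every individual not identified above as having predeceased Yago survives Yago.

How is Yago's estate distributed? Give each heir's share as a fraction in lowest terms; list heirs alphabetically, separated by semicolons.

Neither parent survives and there are no descendants, so the estate passes to Yago's siblings and their issue per stirpes.
The estate is divided into 4 equal shares of 1/4 among Diego, Soledad, Ximena, Pilar.
Diego predeceased; the 1/4 allotted to Diego's branch passes to Diego's issue by representation.
The 1/4 is divided into 2 equal shares of 1/8 among Fernando, Alonso.
Fernando is living and takes 1/8.
Alonso is living and takes 1/8.
Soledad is living and takes 1/4.
Ximena is living and takes 1/4.
Pilar is living and takes 1/4.

Alonso 1/8; Fernando 1/8; Pilar 1/4; Soledad 1/4; Ximena 1/4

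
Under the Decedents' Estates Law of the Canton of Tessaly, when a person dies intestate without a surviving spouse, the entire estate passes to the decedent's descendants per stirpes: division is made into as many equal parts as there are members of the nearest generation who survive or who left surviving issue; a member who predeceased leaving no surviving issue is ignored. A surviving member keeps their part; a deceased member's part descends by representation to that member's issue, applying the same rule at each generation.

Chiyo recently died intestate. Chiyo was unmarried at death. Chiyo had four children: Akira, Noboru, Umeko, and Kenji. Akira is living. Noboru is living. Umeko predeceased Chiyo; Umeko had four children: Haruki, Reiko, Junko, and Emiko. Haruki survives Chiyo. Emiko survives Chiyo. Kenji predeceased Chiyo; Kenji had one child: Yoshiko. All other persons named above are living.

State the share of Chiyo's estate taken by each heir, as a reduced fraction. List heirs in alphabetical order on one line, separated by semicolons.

There is no surviving spouse, so the entire estate passes to Chiyo's descendants per stirpes.
The estate is divided into 4 equal shares of 1/4 among Akira, Noboru, Umeko, Kenji.
Akira is living and takes 1/4.
Noboru is living and takes 1/4.
Umeko predeceased; the 1/4 allotted to Umeko's branch passes to Umeko's issue by representation.
The 1/4 is divided into 4 equal shares of 1/16 among Haruki, Reiko, Junko, Emiko.
Haruki is living and takes 1/16.
Reiko is living and takes 1/16.
Junko is living and takes 1/16.
Emiko is living and takes 1/16.
Kenji predeceased; the 1/4 allotted to Kenji's branch passes to Kenji's issue by representation.
Yoshiko is the sole taker at this level and receives the full 1/4.

Akira 1/4; Emiko 1/16; Haruki 1/16; Junko 1/16; Noboru 1/4; Reiko 1/16; Yoshiko 1/4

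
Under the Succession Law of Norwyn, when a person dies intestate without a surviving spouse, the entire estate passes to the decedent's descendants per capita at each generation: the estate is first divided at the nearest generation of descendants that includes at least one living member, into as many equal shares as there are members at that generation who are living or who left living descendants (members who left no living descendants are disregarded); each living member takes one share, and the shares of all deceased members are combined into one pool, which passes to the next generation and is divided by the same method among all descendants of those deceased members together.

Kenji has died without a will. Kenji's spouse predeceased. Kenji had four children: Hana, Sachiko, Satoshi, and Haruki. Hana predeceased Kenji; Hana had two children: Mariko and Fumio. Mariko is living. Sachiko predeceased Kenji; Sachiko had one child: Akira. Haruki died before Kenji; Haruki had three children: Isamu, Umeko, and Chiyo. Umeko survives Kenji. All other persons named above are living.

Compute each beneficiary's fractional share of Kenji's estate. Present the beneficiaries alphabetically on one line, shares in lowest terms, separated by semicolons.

Akira 1/8; Chiyo 1/8; Fumio 1/8; Isamu 1/8; Mariko 1/8; Satoshi 1/4; Umeko 1/8

There is no surviving spouse, so the entire estate passes to Kenji's descendants per capita at each generation.
At generation 1 (Hana, Sachiko, Satoshi, Haruki) there are 4 shares of (1)/4 = 1/4 each.
Living: Satoshi — each takes 1/4.
Deceased: Hana, Sachiko, and Haruki. Their combined 3/4 is pooled and carried to generation 2.
At generation 2 (Mariko, Fumio, Akira, Isamu, Umeko, Chiyo) there are 6 shares of (3/4)/6 = 1/8 each.
Living: Mariko, Fumio, Akira, Isamu, Umeko, and Chiyo — each takes 1/8.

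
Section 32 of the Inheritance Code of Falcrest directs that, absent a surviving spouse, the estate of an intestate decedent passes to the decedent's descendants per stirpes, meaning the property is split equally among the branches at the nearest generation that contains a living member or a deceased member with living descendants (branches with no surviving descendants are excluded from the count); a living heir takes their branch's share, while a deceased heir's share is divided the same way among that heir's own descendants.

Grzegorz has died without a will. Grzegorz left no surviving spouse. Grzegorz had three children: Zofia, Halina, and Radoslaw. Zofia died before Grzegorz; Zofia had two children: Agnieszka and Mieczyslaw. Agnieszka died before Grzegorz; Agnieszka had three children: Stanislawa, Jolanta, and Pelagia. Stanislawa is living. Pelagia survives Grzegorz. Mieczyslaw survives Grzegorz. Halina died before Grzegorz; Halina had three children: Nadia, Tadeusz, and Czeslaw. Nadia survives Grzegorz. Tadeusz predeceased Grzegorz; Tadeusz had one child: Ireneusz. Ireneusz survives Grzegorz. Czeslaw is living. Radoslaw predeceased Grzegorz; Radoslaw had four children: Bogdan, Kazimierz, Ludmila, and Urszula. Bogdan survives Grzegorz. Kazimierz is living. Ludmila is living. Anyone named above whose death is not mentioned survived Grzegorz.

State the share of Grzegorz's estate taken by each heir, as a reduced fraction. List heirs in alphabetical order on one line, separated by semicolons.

Bogdan 1/12; Czeslaw 1/9; Ireneusz 1/9; Jolanta 1/18; Kazimierz 1/12; Ludmila 1/12; Mieczyslaw 1/6; Nadia 1/9; Pelagia 1/18; Stanislawa 1/18; Urszula 1/12

There is no surviving spouse, so the entire estate passes to Grzegorz's descendants per stirpes.
The estate is divided into 3 equal shares of 1/3 among Zofia, Halina, Radoslaw.
Zofia predeceased; the 1/3 allotted to Zofia's branch passes to Zofia's issue by representation.
The 1/3 is divided into 2 equal shares of 1/6 among Agnieszka, Mieczyslaw.
Agnieszka predeceased; the 1/6 allotted to Agnieszka's branch passes to Agnieszka's issue by representation.
The 1/6 is divided into 3 equal shares of 1/18 among Stanislawa, Jolanta, Pelagia.
Stanislawa is living and takes 1/18.
Jolanta is living and takes 1/18.
Pelagia is living and takes 1/18.
Mieczyslaw is living and takes 1/6.
Halina predeceased; the 1/3 allotted to Halina's branch passes to Halina's issue by representation.
The 1/3 is divided into 3 equal shares of 1/9 among Nadia, Tadeusz, Czeslaw.
Nadia is living and takes 1/9.
Tadeusz predeceased; the 1/9 allotted to Tadeusz's branch passes to Tadeusz's issue by representation.
Ireneusz is the sole taker at this level and receives the full 1/9.
Czeslaw is living and takes 1/9.
Radoslaw predeceased; the 1/3 allotted to Radoslaw's branch passes to Radoslaw's issue by representation.
The 1/3 is divided into 4 equal shares of 1/12 among Bogdan, Kazimierz, Ludmila, Urszula.
Bogdan is living and takes 1/12.
Kazimierz is living and takes 1/12.
Ludmila is living and takes 1/12.
Urszula is living and takes 1/12.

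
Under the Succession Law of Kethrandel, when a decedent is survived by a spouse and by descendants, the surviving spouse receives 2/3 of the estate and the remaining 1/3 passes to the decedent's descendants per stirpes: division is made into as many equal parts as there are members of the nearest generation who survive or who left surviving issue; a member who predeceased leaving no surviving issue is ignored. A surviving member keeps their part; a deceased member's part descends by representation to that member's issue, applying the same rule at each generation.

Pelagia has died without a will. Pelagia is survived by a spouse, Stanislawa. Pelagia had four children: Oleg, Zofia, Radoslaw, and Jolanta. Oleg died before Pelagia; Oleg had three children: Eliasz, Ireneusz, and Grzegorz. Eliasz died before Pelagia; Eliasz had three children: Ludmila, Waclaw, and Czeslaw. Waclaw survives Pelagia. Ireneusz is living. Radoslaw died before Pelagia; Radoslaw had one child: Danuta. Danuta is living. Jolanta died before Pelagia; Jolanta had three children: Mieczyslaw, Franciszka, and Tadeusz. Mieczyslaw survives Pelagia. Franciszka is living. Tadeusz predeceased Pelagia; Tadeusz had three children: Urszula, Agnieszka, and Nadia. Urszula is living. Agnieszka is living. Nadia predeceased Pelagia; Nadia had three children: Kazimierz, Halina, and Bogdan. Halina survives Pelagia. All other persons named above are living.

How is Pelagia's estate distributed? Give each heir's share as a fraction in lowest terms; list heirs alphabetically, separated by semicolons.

Stanislawa, as surviving spouse, takes 2/3.
The remaining 1/3 passes to Pelagia's descendants per stirpes.
The 1/3 is divided into 4 equal shares of 1/12 among Oleg, Zofia, Radoslaw, Jolanta.
Oleg predeceased; the 1/12 allotted to Oleg's branch passes to Oleg's issue by representation.
The 1/12 is divided into 3 equal shares of 1/36 among Eliasz, Ireneusz, Grzegorz.
Eliasz predeceased; the 1/36 allotted to Eliasz's branch passes to Eliasz's issue by representation.
The 1/36 is divided into 3 equal shares of 1/108 among Ludmila, Waclaw, Czeslaw.
Ludmila is living and takes 1/108.
Waclaw is living and takes 1/108.
Czeslaw is living and takes 1/108.
Ireneusz is living and takes 1/36.
Grzegorz is living and takes 1/36.
Zofia is living and takes 1/12.
Radoslaw predeceased; the 1/12 allotted to Radoslaw's branch passes to Radoslaw's issue by representation.
Danuta is the sole taker at this level and receives the full 1/12.
Jolanta predeceased; the 1/12 allotted to Jolanta's branch passes to Jolanta's issue by representation.
The 1/12 is divided into 3 equal shares of 1/36 among Mieczyslaw, Franciszka, Tadeusz.
Mieczyslaw is living and takes 1/36.
Franciszka is living and takes 1/36.
Tadeusz predeceased; the 1/36 allotted to Tadeusz's branch passes to Tadeusz's issue by representation.
The 1/36 is divided into 3 equal shares of 1/108 among Urszula, Agnieszka, Nadia.
Urszula is living and takes 1/108.
Agnieszka is living and takes 1/108.
Nadia predeceased; the 1/108 allotted to Nadia's branch passes to Nadia's issue by representation.
The 1/108 is divided into 3 equal shares of 1/324 among Kazimierz, Halina, Bogdan.
Kazimierz is living and takes 1/324.
Halina is living and takes 1/324.
Bogdan is living and takes 1/324.

Agnieszka 1/108; Bogdan 1/324; Czeslaw 1/108; Danuta 1/12; Franciszka 1/36; Grzegorz 1/36; Halina 1/324; Ireneusz 1/36; Kazimierz 1/324; Ludmila 1/108; Mieczyslaw 1/36; Stanislawa 2/3; Urszula 1/108; Waclaw 1/108; Zofia 1/12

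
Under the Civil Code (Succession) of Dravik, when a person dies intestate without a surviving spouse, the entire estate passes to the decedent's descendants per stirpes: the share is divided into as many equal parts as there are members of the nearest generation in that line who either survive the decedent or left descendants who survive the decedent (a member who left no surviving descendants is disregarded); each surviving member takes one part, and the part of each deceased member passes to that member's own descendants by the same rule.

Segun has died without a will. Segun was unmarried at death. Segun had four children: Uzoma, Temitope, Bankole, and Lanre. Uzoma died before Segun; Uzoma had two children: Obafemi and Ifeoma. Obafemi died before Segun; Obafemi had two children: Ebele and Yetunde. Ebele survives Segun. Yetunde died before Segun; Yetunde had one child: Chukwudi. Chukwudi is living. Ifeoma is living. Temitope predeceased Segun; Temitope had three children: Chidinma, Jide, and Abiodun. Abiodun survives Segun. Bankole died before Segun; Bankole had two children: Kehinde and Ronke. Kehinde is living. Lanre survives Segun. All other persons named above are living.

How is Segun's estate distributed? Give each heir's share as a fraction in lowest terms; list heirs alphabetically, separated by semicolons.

There is no surviving spouse, so the entire estate passes to Segun's descendants per stirpes.
The estate is divided into 4 equal shares of 1/4 among Uzoma, Temitope, Bankole, Lanre.
Uzoma predeceased; the 1/4 allotted to Uzoma's branch passes to Uzoma's issue by representation.
The 1/4 is divided into 2 equal shares of 1/8 among Obafemi, Ifeoma.
Obafemi predeceased; the 1/8 allotted to Obafemi's branch passes to Obafemi's issue by representation.
The 1/8 is divided into 2 equal shares of 1/16 among Ebele, Yetunde.
Ebele is living and takes 1/16.
Yetunde predeceased; the 1/16 allotted to Yetunde's branch passes to Yetunde's issue by representation.
Chukwudi is the sole taker at this level and receives the full 1/16.
Ifeoma is living and takes 1/8.
Temitope predeceased; the 1/4 allotted to Temitope's branch passes to Temitope's issue by representation.
The 1/4 is divided into 3 equal shares of 1/12 among Chidinma, Jide, Abiodun.
Chidinma is living and takes 1/12.
Jide is living and takes 1/12.
Abiodun is living and takes 1/12.
Bankole predeceased; the 1/4 allotted to Bankole's branch passes to Bankole's issue by representation.
The 1/4 is divided into 2 equal shares of 1/8 among Kehinde, Ronke.
Kehinde is living and takes 1/8.
Ronke is living and takes 1/8.
Lanre is living and takes 1/4.

Abiodun 1/12; Chidinma 1/12; Chukwudi 1/16; Ebele 1/16; Ifeoma 1/8; Jide 1/12; Kehinde 1/8; Lanre 1/4; Ronke 1/8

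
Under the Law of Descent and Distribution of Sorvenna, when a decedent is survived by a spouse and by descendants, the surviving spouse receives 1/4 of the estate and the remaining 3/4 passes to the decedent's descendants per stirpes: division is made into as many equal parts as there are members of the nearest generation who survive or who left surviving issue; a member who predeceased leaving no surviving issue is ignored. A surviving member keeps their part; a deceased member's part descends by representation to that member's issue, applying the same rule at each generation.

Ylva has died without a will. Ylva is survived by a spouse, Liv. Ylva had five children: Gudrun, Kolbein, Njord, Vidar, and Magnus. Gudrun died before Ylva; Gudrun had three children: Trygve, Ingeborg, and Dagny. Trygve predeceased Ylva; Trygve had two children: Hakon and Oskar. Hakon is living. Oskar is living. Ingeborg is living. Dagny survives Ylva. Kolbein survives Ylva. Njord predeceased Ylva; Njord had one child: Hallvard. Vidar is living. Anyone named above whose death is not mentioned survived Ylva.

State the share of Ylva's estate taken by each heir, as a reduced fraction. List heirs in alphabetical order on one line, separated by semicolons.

Dagny 1/20; Hakon 1/40; Hallvard 3/20; Ingeborg 1/20; Kolbein 3/20; Liv 1/4; Magnus 3/20; Oskar 1/40; Vidar 3/20

Liv, as surviving spouse, takes 1/4.
The remaining 3/4 passes to Ylva's descendants per stirpes.
The 3/4 is divided into 5 equal shares of 3/20 among Gudrun, Kolbein, Njord, Vidar, Magnus.
Gudrun predeceased; the 3/20 allotted to Gudrun's branch passes to Gudrun's issue by representation.
The 3/20 is divided into 3 equal shares of 1/20 among Trygve, Ingeborg, Dagny.
Trygve predeceased; the 1/20 allotted to Trygve's branch passes to Trygve's issue by representation.
The 1/20 is divided into 2 equal shares of 1/40 among Hakon, Oskar.
Hakon is living and takes 1/40.
Oskar is living and takes 1/40.
Ingeborg is living and takes 1/20.
Dagny is living and takes 1/20.
Kolbein is living and takes 3/20.
Njord predeceased; the 3/20 allotted to Njord's branch passes to Njord's issue by representation.
Hallvard is the sole taker at this level and receives the full 3/20.
Vidar is living and takes 3/20.
Magnus is living and takes 3/20.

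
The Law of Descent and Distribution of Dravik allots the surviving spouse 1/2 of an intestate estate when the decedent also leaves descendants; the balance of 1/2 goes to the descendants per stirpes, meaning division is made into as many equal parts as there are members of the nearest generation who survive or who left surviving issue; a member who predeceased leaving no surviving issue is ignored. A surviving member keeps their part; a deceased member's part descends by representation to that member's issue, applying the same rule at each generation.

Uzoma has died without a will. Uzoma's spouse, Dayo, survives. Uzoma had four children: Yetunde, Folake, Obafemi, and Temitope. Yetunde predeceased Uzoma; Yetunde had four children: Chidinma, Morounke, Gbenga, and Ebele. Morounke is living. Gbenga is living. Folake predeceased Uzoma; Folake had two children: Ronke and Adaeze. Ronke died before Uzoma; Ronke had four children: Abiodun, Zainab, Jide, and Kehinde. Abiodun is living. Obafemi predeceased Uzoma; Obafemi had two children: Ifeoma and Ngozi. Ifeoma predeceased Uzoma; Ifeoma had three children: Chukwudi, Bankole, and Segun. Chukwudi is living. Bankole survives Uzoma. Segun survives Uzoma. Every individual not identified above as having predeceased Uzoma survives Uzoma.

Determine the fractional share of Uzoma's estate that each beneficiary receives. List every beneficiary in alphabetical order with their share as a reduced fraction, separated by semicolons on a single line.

Dayo, as surviving spouse, takes 1/2.
The remaining 1/2 passes to Uzoma's descendants per stirpes.
The 1/2 is divided into 4 equal shares of 1/8 among Yetunde, Folake, Obafemi, Temitope.
Yetunde predeceased; the 1/8 allotted to Yetunde's branch passes to Yetunde's issue by representation.
The 1/8 is divided into 4 equal shares of 1/32 among Chidinma, Morounke, Gbenga, Ebele.
Chidinma is living and takes 1/32.
Morounke is living and takes 1/32.
Gbenga is living and takes 1/32.
Ebele is living and takes 1/32.
Folake predeceased; the 1/8 allotted to Folake's branch passes to Folake's issue by representation.
The 1/8 is divided into 2 equal shares of 1/16 among Ronke, Adaeze.
Ronke predeceased; the 1/16 allotted to Ronke's branch passes to Ronke's issue by representation.
The 1/16 is divided into 4 equal shares of 1/64 among Abiodun, Zainab, Jide, Kehinde.
Abiodun is living and takes 1/64.
Zainab is living and takes 1/64.
Jide is living and takes 1/64.
Kehinde is living and takes 1/64.
Adaeze is living and takes 1/16.
Obafemi predeceased; the 1/8 allotted to Obafemi's branch passes to Obafemi's issue by representation.
The 1/8 is divided into 2 equal shares of 1/16 among Ifeoma, Ngozi.
Ifeoma predeceased; the 1/16 allotted to Ifeoma's branch passes to Ifeoma's issue by representation.
The 1/16 is divided into 3 equal shares of 1/48 among Chukwudi, Bankole, Segun.
Chukwudi is living and takes 1/48.
Bankole is living and takes 1/48.
Segun is living and takes 1/48.
Ngozi is living and takes 1/16.
Temitope is living and takes 1/8.

Abiodun 1/64; Adaeze 1/16; Bankole 1/48; Chidinma 1/32; Chukwudi 1/48; Dayo 1/2; Ebele 1/32; Gbenga 1/32; Jide 1/64; Kehinde 1/64; Morounke 1/32; Ngozi 1/16; Segun 1/48; Temitope 1/8; Zainab 1/64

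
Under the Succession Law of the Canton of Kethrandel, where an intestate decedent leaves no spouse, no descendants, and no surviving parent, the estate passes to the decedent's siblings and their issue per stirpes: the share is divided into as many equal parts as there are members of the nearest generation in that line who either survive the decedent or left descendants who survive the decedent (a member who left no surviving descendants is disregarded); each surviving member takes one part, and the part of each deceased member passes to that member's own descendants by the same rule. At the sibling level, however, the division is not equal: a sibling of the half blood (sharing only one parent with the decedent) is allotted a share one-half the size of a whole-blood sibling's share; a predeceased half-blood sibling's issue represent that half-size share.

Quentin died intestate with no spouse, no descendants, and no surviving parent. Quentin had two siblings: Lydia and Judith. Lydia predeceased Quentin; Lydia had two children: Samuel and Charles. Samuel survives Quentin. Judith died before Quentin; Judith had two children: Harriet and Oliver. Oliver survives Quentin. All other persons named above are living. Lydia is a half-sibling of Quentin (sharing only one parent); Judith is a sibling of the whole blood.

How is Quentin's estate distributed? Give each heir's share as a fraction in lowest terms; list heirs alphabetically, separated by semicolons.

No spouse, descendants, or parent survives, so the estate passes to Quentin's siblings per stirpes.
Half-blood siblings count for one-half the weight of whole-blood siblings at the initial division.
Dividing 1 in proportion to weights (total weight 3/2): Lydia (weight 1/2) → 1/3; Judith (weight 1) → 2/3.
Lydia predeceased; the 1/3 allotted to Lydia's branch passes to Lydia's issue by representation.
The 1/3 is divided into 2 equal shares of 1/6 among Samuel, Charles.
Samuel is living and takes 1/6.
Charles is living and takes 1/6.
Judith predeceased; the 2/3 allotted to Judith's branch passes to Judith's issue by representation.
The 2/3 is divided into 2 equal shares of 1/3 among Harriet, Oliver.
Harriet is living and takes 1/3.
Oliver is living and takes 1/3.

Charles 1/6; Harriet 1/3; Oliver 1/3; Samuel 1/6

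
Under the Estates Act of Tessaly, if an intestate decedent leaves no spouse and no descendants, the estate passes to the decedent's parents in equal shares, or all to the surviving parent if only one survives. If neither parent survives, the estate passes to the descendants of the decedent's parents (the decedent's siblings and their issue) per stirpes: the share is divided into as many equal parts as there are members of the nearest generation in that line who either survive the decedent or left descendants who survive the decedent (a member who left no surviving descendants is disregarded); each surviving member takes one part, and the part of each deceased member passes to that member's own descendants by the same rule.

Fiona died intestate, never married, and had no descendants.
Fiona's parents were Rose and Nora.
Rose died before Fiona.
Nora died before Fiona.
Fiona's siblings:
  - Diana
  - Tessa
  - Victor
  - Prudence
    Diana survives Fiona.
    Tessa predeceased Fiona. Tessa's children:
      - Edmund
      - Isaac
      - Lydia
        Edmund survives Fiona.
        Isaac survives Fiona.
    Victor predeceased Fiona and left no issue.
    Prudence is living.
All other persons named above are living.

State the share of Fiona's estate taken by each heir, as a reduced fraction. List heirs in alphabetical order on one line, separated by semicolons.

Diana 1/3; Edmund 1/9; Isaac 1/9; Lydia 1/9; Prudence 1/3

Neither parent survives and there are no descendants, so the estate passes to Fiona's siblings and their issue per stirpes.
Victor left no surviving issue, so that branch lapses and is disregarded.
The estate is divided into 3 equal shares of 1/3 among Diana, Tessa, Prudence.
Diana is living and takes 1/3.
Tessa predeceased; the 1/3 allotted to Tessa's branch passes to Tessa's issue by representation.
The 1/3 is divided into 3 equal shares of 1/9 among Edmund, Isaac, Lydia.
Edmund is living and takes 1/9.
Isaac is living and takes 1/9.
Lydia is living and takes 1/9.
Prudence is living and takes 1/3.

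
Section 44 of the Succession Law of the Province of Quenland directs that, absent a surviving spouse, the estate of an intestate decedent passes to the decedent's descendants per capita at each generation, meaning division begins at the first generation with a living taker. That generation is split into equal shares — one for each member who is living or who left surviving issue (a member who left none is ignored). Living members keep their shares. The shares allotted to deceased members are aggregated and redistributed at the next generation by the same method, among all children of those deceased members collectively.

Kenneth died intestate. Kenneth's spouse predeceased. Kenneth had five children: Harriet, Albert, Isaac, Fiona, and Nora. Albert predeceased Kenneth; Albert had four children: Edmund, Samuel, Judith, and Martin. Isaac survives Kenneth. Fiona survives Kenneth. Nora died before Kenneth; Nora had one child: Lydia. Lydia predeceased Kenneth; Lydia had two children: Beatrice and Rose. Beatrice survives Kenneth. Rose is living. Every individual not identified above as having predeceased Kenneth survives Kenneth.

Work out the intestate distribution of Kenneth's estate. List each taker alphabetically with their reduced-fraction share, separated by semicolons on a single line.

Beatrice 1/25; Edmund 2/25; Fiona 1/5; Harriet 1/5; Isaac 1/5; Judith 2/25; Martin 2/25; Rose 1/25; Samuel 2/25

There is no surviving spouse, so the entire estate passes to Kenneth's descendants per capita at each generation.
At generation 1 (Harriet, Albert, Isaac, Fiona, Nora) there are 5 shares of (1)/5 = 1/5 each.
Living: Harriet, Isaac, and Fiona — each takes 1/5.
Deceased: Albert and Nora. Their combined 2/5 is pooled and carried to generation 2.
At generation 2 (Edmund, Samuel, Judith, Martin, Lydia) there are 5 shares of (2/5)/5 = 2/25 each.
Living: Edmund, Samuel, Judith, and Martin — each takes 2/25.
Deceased: Lydia. That 2/25 share is carried to generation 3.
At generation 3 (Beatrice, Rose) there are 2 shares of (2/25)/2 = 1/25 each.
Living: Beatrice and Rose — each takes 1/25.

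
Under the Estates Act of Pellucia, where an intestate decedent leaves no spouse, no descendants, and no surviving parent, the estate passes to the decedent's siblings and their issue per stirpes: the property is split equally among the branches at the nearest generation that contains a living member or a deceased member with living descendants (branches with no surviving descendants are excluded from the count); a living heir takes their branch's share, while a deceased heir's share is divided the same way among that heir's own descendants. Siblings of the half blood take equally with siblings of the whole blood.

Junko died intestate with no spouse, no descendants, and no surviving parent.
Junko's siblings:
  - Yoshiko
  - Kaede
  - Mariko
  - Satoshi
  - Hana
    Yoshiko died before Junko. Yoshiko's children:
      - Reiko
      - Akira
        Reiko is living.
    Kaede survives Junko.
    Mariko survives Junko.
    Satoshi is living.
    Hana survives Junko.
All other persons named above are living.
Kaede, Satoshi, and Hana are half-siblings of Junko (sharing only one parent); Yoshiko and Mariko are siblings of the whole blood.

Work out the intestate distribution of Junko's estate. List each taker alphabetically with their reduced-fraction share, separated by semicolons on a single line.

Akira 1/10; Hana 1/5; Kaede 1/5; Mariko 1/5; Reiko 1/10; Satoshi 1/5

No spouse, descendants, or parent survives, so the estate passes to Junko's siblings per stirpes.
Half-blood and whole-blood siblings take equally under the stated rule.
The estate is divided into 5 equal shares of 1/5 among Yoshiko, Kaede, Mariko, Satoshi, Hana.
Yoshiko predeceased; the 1/5 allotted to Yoshiko's branch passes to Yoshiko's issue by representation.
The 1/5 is divided into 2 equal shares of 1/10 among Reiko, Akira.
Reiko is living and takes 1/10.
Akira is living and takes 1/10.
Kaede is living and takes 1/5.
Mariko is living and takes 1/5.
Satoshi is living and takes 1/5.
Hana is living and takes 1/5.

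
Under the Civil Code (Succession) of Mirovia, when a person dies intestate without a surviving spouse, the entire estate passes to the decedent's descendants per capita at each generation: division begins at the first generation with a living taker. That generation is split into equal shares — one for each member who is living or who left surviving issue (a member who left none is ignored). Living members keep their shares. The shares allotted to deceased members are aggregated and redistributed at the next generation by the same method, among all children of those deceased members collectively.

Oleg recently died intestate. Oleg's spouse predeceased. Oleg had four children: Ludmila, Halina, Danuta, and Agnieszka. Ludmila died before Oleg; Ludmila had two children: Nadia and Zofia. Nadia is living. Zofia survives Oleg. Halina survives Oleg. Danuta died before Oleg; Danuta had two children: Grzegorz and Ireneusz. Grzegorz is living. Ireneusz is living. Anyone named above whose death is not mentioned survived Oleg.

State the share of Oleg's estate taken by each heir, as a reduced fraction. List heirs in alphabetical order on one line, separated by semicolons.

Agnieszka 1/4; Grzegorz 1/8; Halina 1/4; Ireneusz 1/8; Nadia 1/8; Zofia 1/8

There is no surviving spouse, so the entire estate passes to Oleg's descendants per capita at each generation.
At generation 1 (Ludmila, Halina, Danuta, Agnieszka) there are 4 shares of (1)/4 = 1/4 each.
Living: Halina and Agnieszka — each takes 1/4.
Deceased: Ludmila and Danuta. Their combined 1/2 is pooled and carried to generation 2.
At generation 2 (Nadia, Zofia, Grzegorz, Ireneusz) there are 4 shares of (1/2)/4 = 1/8 each.
Living: Nadia, Zofia, Grzegorz, and Ireneusz — each takes 1/8.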